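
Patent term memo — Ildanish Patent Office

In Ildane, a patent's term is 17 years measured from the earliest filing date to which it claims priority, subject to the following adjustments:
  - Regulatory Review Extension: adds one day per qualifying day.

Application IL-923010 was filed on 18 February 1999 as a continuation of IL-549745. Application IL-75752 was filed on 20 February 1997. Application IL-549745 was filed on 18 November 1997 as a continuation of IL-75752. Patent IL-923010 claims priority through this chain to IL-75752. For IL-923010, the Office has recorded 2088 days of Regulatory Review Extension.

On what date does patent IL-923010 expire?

2019-11-09

Earliest priority filing: 20 February 1997.
Base term: 20 February 1997 + 17 years → 20 February 2014.
Regulatory Review Extension: +2088 days → 9 November 2019.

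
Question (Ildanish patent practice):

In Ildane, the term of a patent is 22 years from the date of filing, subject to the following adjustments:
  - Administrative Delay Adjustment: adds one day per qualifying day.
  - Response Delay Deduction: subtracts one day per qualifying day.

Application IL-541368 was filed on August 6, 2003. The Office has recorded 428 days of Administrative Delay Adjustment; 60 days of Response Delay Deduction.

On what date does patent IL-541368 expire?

2026-08-09

Base term: filing date + 22 years → 6 August 2025.
Administrative Delay Adjustment: +428 days → 8 October 2026.
Response Delay Deduction: −60 days → 9 August 2026.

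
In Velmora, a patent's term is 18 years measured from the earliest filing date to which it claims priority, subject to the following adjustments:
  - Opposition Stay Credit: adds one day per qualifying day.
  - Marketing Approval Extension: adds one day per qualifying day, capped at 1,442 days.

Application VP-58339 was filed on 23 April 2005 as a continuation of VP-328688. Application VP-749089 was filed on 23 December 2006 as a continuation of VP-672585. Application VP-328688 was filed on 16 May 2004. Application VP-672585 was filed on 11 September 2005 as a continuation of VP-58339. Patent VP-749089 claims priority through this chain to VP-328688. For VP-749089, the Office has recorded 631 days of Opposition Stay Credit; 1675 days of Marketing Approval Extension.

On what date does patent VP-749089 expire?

Earliest priority filing: 16 May 2004.
Base term: 16 May 2004 + 18 years → 16 May 2022.
Opposition Stay Credit: +631 days → 6 February 2024.
Marketing Approval Extension: 1675 days claimed exceeds the 1442-day cap, so +1442 days → 18 January 2028.

2028-01-18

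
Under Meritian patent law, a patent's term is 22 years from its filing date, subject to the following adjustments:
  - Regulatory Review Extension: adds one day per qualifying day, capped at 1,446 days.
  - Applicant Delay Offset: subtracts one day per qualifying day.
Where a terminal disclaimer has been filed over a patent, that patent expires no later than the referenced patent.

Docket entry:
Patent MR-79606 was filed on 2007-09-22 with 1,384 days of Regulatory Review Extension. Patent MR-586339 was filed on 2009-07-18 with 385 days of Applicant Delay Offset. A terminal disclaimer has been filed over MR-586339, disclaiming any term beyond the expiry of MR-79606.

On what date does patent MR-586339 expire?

June 28, 2030

Natural term of MR-586339:
  Base: filing + 22 years → 18 July 2031.
  Applicant Delay Offset: −385 days → 28 June 2030.
Expiry of referenced patent MR-79606:
  Base: filing + 22 years → 22 September 2029.
  Regulatory Review Extension: 1384 days (within the 1446-day cap) → +1384 days → 7 July 2033.
Terminal disclaimer: MR-586339 expires on the earlier of 28 June 2030 and 7 July 2033.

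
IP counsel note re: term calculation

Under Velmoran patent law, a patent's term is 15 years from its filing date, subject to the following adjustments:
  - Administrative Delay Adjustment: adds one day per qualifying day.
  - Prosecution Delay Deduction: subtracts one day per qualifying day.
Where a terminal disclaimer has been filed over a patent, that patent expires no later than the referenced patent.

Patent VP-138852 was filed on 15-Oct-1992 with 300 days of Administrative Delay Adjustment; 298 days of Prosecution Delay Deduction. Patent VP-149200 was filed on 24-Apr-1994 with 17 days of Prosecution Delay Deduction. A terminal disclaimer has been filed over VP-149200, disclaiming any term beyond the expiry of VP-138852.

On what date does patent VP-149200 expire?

Natural term of VP-149200:
  Base: filing + 15 years → 24 April 2009.
  Prosecution Delay Deduction: −17 days → 7 April 2009.
Expiry of referenced patent VP-138852:
  Base: filing + 15 years → 15 October 2007.
  Administrative Delay Adjustment: +300 days → 10 August 2008.
  Prosecution Delay Deduction: −298 days → 17 October 2007.
Terminal disclaimer: VP-149200 expires on the earlier of 7 April 2009 and 17 October 2007.

October 17, 2007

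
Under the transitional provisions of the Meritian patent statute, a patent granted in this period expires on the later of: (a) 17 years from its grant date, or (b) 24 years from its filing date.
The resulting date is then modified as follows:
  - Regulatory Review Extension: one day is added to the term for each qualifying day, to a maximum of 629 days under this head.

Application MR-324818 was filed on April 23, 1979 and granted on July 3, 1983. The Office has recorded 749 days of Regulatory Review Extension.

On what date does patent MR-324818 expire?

January 11, 2005

(a) grant + 17 years → 3 July 2000.
(b) filing + 24 years → 23 April 2003.
Later of the two: 23 April 2003.
Regulatory Review Extension: 749 days claimed exceeds the 629-day cap, so +629 days → 11 January 2005.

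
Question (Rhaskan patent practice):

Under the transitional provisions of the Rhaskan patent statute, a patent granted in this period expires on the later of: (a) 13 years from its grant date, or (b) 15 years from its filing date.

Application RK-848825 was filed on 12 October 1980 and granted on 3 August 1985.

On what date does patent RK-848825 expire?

1998-08-03

(a) grant + 13 years → 3 August 1998.
(b) filing + 15 years → 12 October 1995.
Later of the two: 3 August 1998.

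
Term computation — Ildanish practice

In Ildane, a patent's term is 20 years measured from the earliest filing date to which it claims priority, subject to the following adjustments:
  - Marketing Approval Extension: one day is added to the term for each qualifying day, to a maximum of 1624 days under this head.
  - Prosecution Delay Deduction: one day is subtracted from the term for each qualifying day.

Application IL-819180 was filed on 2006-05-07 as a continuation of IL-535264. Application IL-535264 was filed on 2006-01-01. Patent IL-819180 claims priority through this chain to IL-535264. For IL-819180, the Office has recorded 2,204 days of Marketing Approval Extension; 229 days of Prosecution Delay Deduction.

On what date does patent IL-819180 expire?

Earliest priority filing: 1 January 2006.
Base term: 1 January 2006 + 20 years → 1 January 2026.
Marketing Approval Extension: 2204 days claimed exceeds the 1624-day cap, so +1624 days → 13 June 2030.
Prosecution Delay Deduction: −229 days → 27 October 2029.

October 27, 2029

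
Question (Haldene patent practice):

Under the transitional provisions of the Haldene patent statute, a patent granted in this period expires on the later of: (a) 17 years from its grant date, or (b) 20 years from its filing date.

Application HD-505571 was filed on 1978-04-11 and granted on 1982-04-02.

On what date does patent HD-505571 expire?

1999-04-02

(a) grant + 17 years → 2 April 1999.
(b) filing + 20 years → 11 April 1998.
Later of the two: 2 April 1999.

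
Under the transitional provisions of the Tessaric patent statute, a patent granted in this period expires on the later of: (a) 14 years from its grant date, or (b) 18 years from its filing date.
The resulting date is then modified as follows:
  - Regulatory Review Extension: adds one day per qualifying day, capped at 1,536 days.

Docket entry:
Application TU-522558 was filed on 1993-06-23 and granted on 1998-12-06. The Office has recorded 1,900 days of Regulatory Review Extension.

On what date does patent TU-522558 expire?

(a) grant + 14 years → 6 December 2012.
(b) filing + 18 years → 23 June 2011.
Later of the two: 6 December 2012.
Regulatory Review Extension: 1900 days claimed exceeds the 1536-day cap, so +1536 days → 19 February 2017.

2017-02-19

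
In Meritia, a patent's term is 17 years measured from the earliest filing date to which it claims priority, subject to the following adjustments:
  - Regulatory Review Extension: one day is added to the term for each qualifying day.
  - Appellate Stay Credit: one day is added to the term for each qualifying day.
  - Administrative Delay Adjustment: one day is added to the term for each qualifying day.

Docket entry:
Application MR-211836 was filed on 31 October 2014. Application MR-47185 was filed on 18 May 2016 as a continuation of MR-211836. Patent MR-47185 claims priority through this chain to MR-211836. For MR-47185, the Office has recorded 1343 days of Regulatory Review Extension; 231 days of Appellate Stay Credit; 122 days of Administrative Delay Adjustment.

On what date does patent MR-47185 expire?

Earliest priority filing: 31 October 2014.
Base term: 31 October 2014 + 17 years → 31 October 2031.
Regulatory Review Extension: +1343 days → 5 July 2035.
Appellate Stay Credit: +231 days → 21 February 2036.
Administrative Delay Adjustment: +122 days → 22 June 2036.

June 22, 2036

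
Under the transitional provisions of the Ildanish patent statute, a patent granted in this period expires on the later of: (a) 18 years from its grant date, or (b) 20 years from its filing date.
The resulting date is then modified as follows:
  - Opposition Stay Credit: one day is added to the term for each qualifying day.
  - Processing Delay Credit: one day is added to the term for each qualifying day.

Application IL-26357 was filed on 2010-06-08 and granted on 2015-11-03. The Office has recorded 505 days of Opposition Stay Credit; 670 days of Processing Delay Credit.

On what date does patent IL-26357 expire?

2037-01-21

(a) grant + 18 years → 3 November 2033.
(b) filing + 20 years → 8 June 2030.
Later of the two: 3 November 2033.
Opposition Stay Credit: +505 days → 23 March 2035.
Processing Delay Credit: +670 days → 21 January 2037.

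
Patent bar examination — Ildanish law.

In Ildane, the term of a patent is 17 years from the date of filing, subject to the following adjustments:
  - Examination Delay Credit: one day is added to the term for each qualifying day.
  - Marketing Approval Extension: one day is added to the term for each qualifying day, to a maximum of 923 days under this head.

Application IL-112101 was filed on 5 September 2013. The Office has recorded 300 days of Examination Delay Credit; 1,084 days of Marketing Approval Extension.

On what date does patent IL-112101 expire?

Base term: filing date + 17 years → 5 September 2030.
Examination Delay Credit: +300 days → 2 July 2031.
Marketing Approval Extension: 1084 days claimed exceeds the 923-day cap, so +923 days → 10 January 2034.

2034-01-10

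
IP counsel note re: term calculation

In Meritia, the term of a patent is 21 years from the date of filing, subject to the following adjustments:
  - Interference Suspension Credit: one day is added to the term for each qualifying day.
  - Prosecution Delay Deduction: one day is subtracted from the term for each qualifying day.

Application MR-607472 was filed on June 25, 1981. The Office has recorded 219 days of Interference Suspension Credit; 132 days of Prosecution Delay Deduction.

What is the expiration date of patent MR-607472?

Base term: filing date + 21 years → 25 June 2002.
Interference Suspension Credit: +219 days → 30 January 2003.
Prosecution Delay Deduction: −132 days → 20 September 2002.

2002-09-20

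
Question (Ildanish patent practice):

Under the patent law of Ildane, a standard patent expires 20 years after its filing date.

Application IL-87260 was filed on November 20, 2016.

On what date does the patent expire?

Filing date + 20 years → 20 November 2036.

2036-11-20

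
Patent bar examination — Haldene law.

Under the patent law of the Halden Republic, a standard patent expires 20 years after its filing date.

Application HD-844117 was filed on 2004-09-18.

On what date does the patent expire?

September 18, 2024

Filing date + 20 years → 18 September 2024.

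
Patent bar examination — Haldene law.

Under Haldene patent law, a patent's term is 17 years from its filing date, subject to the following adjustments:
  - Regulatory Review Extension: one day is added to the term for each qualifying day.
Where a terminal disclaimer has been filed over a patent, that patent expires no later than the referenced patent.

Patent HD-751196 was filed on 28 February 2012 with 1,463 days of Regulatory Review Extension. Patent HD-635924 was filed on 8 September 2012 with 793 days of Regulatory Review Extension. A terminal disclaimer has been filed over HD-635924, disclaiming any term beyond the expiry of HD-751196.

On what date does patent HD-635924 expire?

Natural term of HD-635924:
  Base: filing + 17 years → 8 September 2029.
  Regulatory Review Extension: +793 days → 10 November 2031.
Expiry of referenced patent HD-751196:
  Base: filing + 17 years → 28 February 2029.
  Regulatory Review Extension: +1463 days → 2 March 2033.
Terminal disclaimer: HD-635924 expires on the earlier of 10 November 2031 and 2 March 2033.

November 10, 2031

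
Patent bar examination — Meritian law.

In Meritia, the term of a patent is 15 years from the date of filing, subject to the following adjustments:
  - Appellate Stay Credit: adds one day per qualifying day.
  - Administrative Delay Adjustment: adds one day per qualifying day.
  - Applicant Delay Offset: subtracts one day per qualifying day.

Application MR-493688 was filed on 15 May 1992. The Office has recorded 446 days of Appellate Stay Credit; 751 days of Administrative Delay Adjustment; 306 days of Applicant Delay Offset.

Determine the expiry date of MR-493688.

Base term: filing date + 15 years → 15 May 2007.
Appellate Stay Credit: +446 days → 3 August 2008.
Administrative Delay Adjustment: +751 days → 24 August 2010.
Applicant Delay Offset: −306 days → 22 October 2009.

October 22, 2009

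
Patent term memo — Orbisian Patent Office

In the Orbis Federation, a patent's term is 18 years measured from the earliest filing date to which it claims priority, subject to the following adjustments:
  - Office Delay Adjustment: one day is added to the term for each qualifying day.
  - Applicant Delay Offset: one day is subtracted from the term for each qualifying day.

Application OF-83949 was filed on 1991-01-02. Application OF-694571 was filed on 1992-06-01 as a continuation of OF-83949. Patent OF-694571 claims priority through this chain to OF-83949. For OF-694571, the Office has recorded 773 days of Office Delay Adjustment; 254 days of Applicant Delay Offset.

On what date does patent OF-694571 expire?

2010-06-05

Earliest priority filing: 2 January 1991.
Base term: 2 January 1991 + 18 years → 2 January 2009.
Office Delay Adjustment: +773 days → 14 February 2011.
Applicant Delay Offset: −254 days → 5 June 2010.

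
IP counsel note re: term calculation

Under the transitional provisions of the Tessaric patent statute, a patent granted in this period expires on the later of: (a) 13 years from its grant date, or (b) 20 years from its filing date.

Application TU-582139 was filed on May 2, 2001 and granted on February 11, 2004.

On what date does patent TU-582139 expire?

(a) grant + 13 years → 11 February 2017.
(b) filing + 20 years → 2 May 2021.
Later of the two: 2 May 2021.

2021-05-02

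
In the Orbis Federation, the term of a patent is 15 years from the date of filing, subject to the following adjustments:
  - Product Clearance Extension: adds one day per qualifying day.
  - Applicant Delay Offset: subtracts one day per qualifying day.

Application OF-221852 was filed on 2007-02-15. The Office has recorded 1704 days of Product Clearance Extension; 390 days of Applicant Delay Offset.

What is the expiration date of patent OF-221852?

September 21, 2025

Base term: filing date + 15 years → 15 February 2022.
Product Clearance Extension: +1704 days → 16 October 2026.
Applicant Delay Offset: −390 days → 21 September 2025.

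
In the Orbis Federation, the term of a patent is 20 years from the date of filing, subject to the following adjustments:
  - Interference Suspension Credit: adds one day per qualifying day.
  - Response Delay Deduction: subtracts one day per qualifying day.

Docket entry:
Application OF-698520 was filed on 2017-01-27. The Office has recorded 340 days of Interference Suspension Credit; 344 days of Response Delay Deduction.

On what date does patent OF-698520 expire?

Base term: filing date + 20 years → 27 January 2037.
Interference Suspension Credit: +340 days → 2 January 2038.
Response Delay Deduction: −344 days → 23 January 2037.

January 23, 2037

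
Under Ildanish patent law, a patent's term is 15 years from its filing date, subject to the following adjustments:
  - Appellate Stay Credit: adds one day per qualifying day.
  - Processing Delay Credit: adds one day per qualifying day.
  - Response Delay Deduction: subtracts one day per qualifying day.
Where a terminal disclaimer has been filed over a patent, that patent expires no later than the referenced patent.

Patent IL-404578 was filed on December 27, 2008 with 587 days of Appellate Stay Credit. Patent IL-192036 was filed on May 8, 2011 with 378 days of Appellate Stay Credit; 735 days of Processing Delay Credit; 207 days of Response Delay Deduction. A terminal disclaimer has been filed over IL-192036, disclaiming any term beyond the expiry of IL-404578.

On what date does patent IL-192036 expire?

August 5, 2025

Natural term of IL-192036:
  Base: filing + 15 years → 8 May 2026.
  Appellate Stay Credit: +378 days → 21 May 2027.
  Processing Delay Credit: +735 days → 25 May 2029.
  Response Delay Deduction: −207 days → 30 October 2028.
Expiry of referenced patent IL-404578:
  Base: filing + 15 years → 27 December 2023.
  Appellate Stay Credit: +587 days → 5 August 2025.
Terminal disclaimer: IL-192036 expires on the earlier of 30 October 2028 and 5 August 2025.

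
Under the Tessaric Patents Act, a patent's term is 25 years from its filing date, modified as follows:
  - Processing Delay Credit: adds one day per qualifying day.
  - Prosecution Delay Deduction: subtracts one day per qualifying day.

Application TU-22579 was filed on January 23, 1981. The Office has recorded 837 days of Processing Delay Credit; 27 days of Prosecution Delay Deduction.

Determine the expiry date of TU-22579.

Base term: filing date + 25 years → 23 January 2006.
Processing Delay Credit: +837 days → 9 May 2008.
Prosecution Delay Deduction: −27 days → 12 April 2008.

2008-04-12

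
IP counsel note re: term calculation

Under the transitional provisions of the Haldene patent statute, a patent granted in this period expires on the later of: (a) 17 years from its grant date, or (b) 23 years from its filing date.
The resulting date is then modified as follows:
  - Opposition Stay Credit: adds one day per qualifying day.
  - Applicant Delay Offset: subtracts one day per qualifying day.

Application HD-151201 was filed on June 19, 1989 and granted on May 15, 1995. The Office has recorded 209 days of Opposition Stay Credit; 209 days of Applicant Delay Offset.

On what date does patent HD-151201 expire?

2012-06-19

(a) grant + 17 years → 15 May 2012.
(b) filing + 23 years → 19 June 2012.
Later of the two: 19 June 2012.
Opposition Stay Credit: +209 days → 14 January 2013.
Applicant Delay Offset: −209 days → 19 June 2012.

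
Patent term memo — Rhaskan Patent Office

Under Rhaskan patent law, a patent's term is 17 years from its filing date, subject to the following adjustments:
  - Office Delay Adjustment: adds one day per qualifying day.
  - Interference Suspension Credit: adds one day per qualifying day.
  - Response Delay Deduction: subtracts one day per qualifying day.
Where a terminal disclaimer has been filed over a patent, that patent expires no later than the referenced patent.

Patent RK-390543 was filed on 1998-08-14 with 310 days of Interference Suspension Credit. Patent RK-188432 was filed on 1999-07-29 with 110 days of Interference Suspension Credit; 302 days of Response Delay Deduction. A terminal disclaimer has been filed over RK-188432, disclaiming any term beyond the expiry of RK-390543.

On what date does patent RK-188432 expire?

Natural term of RK-188432:
  Base: filing + 17 years → 29 July 2016.
  Interference Suspension Credit: +110 days → 16 November 2016.
  Response Delay Deduction: −302 days → 19 January 2016.
Expiry of referenced patent RK-390543:
  Base: filing + 17 years → 14 August 2015.
  Interference Suspension Credit: +310 days → 19 June 2016.
Terminal disclaimer: RK-188432 expires on the earlier of 19 January 2016 and 19 June 2016.

January 19, 2016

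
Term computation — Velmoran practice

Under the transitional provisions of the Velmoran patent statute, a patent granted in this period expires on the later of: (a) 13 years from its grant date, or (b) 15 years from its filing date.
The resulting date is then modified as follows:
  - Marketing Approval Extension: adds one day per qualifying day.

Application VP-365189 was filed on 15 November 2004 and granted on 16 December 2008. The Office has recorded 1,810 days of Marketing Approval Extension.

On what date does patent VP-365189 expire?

(a) grant + 13 years → 16 December 2021.
(b) filing + 15 years → 15 November 2019.
Later of the two: 16 December 2021.
Marketing Approval Extension: +1810 days → 30 November 2026.

2026-11-30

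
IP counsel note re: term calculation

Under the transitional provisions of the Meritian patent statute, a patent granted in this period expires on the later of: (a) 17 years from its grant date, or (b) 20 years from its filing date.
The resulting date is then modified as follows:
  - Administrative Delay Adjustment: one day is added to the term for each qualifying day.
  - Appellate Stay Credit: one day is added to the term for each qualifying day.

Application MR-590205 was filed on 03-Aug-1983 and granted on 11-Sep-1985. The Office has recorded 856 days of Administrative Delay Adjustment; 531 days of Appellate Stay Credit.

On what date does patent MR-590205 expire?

(a) grant + 17 years → 11 September 2002.
(b) filing + 20 years → 3 August 2003.
Later of the two: 3 August 2003.
Administrative Delay Adjustment: +856 days → 6 December 2005.
Appellate Stay Credit: +531 days → 21 May 2007.

May 21, 2007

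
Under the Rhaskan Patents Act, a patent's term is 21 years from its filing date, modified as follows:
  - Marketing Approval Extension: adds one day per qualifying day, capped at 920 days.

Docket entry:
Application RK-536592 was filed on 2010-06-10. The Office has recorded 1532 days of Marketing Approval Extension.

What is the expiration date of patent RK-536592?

Base term: filing date + 21 years → 10 June 2031.
Marketing Approval Extension: 1532 days claimed exceeds the 920-day cap, so +920 days → 16 December 2033.

2033-12-16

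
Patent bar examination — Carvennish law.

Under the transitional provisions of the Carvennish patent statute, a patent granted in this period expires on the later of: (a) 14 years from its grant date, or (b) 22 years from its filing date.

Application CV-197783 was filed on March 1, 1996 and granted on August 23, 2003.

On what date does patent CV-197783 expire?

(a) grant + 14 years → 23 August 2017.
(b) filing + 22 years → 1 March 2018.
Later of the two: 1 March 2018.

2018-03-01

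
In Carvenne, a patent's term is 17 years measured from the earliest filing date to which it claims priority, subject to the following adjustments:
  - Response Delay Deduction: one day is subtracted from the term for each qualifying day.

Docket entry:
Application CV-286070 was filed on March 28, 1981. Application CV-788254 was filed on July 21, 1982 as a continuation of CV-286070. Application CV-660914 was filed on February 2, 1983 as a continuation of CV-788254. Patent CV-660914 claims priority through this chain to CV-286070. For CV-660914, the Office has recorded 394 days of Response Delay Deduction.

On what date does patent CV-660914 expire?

Earliest priority filing: 28 March 1981.
Base term: 28 March 1981 + 17 years → 28 March 1998.
Response Delay Deduction: −394 days → 27 February 1997.

February 27, 1997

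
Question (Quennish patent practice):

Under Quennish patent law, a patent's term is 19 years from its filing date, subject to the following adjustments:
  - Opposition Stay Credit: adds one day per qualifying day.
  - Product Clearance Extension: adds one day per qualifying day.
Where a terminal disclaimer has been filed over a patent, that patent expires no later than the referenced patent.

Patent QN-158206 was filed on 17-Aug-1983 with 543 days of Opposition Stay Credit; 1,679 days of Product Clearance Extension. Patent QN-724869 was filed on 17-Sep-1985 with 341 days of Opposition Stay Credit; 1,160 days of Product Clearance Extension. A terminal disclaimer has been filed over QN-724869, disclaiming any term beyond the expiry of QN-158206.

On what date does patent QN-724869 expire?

Natural term of QN-724869:
  Base: filing + 19 years → 17 September 2004.
  Opposition Stay Credit: +341 days → 24 August 2005.
  Product Clearance Extension: +1160 days → 27 October 2008.
Expiry of referenced patent QN-158206:
  Base: filing + 19 years → 17 August 2002.
  Opposition Stay Credit: +543 days → 11 February 2004.
  Product Clearance Extension: +1679 days → 16 September 2008.
Terminal disclaimer: QN-724869 expires on the earlier of 27 October 2008 and 16 September 2008.

2008-09-16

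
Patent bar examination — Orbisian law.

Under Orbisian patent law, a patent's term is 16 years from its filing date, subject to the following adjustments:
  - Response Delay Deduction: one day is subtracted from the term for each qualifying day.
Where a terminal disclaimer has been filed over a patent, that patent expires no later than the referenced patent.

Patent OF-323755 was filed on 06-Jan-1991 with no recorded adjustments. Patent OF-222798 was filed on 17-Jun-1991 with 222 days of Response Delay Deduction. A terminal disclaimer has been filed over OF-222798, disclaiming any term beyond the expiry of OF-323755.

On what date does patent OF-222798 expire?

November 7, 2006

Natural term of OF-222798:
  Base: filing + 16 years → 17 June 2007.
  Response Delay Deduction: −222 days → 7 November 2006.
Expiry of referenced patent OF-323755:
  Base: filing + 16 years → 6 January 2007.
Terminal disclaimer: OF-222798 expires on the earlier of 7 November 2006 and 6 January 2007.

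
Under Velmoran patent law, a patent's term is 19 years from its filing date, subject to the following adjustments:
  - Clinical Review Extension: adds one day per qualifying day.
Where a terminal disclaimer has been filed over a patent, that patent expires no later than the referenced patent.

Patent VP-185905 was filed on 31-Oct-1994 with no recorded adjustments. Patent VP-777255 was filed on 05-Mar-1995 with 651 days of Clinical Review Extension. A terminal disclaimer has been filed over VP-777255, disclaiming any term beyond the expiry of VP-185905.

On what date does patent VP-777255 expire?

2013-10-31

Natural term of VP-777255:
  Base: filing + 19 years → 5 March 2014.
  Clinical Review Extension: +651 days → 16 December 2015.
Expiry of referenced patent VP-185905:
  Base: filing + 19 years → 31 October 2013.
Terminal disclaimer: VP-777255 expires on the earlier of 16 December 2015 and 31 October 2013.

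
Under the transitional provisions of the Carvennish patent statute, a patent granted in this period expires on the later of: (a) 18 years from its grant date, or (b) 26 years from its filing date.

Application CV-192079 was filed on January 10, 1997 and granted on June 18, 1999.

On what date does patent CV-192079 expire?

(a) grant + 18 years → 18 June 2017.
(b) filing + 26 years → 10 January 2023.
Later of the two: 10 January 2023.

2023-01-10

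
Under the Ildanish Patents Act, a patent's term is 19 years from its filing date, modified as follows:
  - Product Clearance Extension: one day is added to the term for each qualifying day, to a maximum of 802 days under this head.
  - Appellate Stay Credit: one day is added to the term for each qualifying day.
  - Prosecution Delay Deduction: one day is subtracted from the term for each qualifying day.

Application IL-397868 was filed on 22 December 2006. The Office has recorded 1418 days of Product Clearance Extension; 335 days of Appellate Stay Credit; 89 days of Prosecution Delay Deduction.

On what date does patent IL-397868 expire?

2028-11-04

Base term: filing date + 19 years → 22 December 2025.
Product Clearance Extension: 1418 days claimed exceeds the 802-day cap, so +802 days → 3 March 2028.
Appellate Stay Credit: +335 days → 1 February 2029.
Prosecution Delay Deduction: −89 days → 4 November 2028.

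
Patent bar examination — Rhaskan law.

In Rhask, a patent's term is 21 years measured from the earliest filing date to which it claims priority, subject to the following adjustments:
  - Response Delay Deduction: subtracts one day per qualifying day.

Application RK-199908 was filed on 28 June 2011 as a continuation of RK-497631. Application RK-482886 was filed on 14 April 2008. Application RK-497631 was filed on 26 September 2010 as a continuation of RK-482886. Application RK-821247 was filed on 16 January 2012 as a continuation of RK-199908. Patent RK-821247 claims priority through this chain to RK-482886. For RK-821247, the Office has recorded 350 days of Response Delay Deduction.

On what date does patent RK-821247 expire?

April 29, 2028

Earliest priority filing: 14 April 2008.
Base term: 14 April 2008 + 21 years → 14 April 2029.
Response Delay Deduction: −350 days → 29 April 2028.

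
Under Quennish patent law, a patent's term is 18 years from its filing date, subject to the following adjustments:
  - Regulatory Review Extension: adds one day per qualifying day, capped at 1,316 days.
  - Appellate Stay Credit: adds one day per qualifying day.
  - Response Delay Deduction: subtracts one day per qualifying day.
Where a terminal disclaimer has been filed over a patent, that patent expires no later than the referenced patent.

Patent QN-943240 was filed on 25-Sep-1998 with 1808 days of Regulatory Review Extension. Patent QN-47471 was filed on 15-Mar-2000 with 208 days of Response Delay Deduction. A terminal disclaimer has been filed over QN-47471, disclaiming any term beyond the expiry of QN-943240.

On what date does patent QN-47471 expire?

August 19, 2017

Natural term of QN-47471:
  Base: filing + 18 years → 15 March 2018.
  Response Delay Deduction: −208 days → 19 August 2017.
Expiry of referenced patent QN-943240:
  Base: filing + 18 years → 25 September 2016.
  Regulatory Review Extension: 1808 days claimed exceeds the 1316-day cap, so +1316 days → 3 May 2020.
Terminal disclaimer: QN-47471 expires on the earlier of 19 August 2017 and 3 May 2020.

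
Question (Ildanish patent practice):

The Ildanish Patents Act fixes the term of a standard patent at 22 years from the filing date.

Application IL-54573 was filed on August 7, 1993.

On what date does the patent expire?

Filing date + 22 years → 7 August 2015.

2015-08-07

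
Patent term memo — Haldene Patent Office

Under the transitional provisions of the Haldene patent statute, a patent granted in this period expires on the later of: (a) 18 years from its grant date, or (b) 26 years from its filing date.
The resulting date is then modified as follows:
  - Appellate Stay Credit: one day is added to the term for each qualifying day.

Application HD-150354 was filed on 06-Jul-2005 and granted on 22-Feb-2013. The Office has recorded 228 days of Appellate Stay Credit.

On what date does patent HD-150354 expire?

2032-02-19

(a) grant + 18 years → 22 February 2031.
(b) filing + 26 years → 6 July 2031.
Later of the two: 6 July 2031.
Appellate Stay Credit: +228 days → 19 February 2032.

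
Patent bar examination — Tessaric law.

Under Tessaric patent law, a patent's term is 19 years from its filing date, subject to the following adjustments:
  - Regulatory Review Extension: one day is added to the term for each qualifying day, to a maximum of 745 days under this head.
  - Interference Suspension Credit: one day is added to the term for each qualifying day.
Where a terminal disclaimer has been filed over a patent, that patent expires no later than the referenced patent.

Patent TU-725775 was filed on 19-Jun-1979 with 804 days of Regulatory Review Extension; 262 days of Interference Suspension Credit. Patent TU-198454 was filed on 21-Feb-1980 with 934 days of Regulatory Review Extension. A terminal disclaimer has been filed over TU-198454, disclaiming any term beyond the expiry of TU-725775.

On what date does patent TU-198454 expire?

2001-03-07

Natural term of TU-198454:
  Base: filing + 19 years → 21 February 1999.
  Regulatory Review Extension: 934 days claimed exceeds the 745-day cap, so +745 days → 7 March 2001.
Expiry of referenced patent TU-725775:
  Base: filing + 19 years → 19 June 1998.
  Regulatory Review Extension: 804 days claimed exceeds the 745-day cap, so +745 days → 3 July 2000.
  Interference Suspension Credit: +262 days → 22 March 2001.
Terminal disclaimer: TU-198454 expires on the earlier of 7 March 2001 and 22 March 2001.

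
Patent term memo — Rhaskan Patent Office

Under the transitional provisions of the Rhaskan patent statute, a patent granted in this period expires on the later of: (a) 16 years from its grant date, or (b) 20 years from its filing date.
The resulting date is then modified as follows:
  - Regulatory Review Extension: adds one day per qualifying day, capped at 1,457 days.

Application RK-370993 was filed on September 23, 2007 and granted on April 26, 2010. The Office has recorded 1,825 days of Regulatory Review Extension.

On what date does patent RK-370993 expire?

(a) grant + 16 years → 26 April 2026.
(b) filing + 20 years → 23 September 2027.
Later of the two: 23 September 2027.
Regulatory Review Extension: 1825 days claimed exceeds the 1457-day cap, so +1457 days → 19 September 2031.

2031-09-19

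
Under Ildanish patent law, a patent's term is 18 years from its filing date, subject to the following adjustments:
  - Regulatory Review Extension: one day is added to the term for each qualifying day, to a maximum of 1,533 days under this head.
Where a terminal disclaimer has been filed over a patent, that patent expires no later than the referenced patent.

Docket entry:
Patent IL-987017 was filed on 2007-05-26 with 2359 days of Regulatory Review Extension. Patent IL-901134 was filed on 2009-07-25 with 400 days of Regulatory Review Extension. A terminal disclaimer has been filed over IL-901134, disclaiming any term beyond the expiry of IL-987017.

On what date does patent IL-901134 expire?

Natural term of IL-901134:
  Base: filing + 18 years → 25 July 2027.
  Regulatory Review Extension: 400 days (within the 1533-day cap) → +400 days → 28 August 2028.
Expiry of referenced patent IL-987017:
  Base: filing + 18 years → 26 May 2025.
  Regulatory Review Extension: 2359 days claimed exceeds the 1533-day cap, so +1533 days → 6 August 2029.
Terminal disclaimer: IL-901134 expires on the earlier of 28 August 2028 and 6 August 2029.

2028-08-28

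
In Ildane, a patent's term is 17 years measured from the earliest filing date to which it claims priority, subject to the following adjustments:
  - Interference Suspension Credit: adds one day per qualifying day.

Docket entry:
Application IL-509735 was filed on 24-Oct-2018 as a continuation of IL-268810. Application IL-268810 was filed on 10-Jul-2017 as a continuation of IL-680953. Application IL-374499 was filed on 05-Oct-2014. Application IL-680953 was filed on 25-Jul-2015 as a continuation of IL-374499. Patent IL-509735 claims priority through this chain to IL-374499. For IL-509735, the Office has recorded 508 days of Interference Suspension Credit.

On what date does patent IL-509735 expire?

2033-02-24

Earliest priority filing: 5 October 2014.
Base term: 5 October 2014 + 17 years → 5 October 2031.
Interference Suspension Credit: +508 days → 24 February 2033.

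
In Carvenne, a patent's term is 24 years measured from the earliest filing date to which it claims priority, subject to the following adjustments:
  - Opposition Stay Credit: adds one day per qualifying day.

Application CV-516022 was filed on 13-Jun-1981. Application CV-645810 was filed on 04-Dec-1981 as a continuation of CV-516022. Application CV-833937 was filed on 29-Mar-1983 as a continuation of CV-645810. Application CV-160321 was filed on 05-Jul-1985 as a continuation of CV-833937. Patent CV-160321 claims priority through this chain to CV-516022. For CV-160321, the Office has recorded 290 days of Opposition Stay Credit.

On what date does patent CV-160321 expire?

March 30, 2006

Earliest priority filing: 13 June 1981.
Base term: 13 June 1981 + 24 years → 13 June 2005.
Opposition Stay Credit: +290 days → 30 March 2006.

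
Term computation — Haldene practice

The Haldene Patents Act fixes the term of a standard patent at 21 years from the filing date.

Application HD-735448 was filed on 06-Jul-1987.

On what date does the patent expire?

Filing date + 21 years → 6 July 2008.

July 6, 2008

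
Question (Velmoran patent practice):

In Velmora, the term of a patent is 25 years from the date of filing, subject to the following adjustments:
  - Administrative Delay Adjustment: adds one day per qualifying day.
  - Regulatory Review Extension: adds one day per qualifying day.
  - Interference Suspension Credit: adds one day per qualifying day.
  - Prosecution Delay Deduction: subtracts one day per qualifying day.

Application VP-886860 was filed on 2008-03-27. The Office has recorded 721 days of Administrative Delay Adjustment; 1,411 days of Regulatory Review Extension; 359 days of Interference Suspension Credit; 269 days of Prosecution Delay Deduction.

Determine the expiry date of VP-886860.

Base term: filing date + 25 years → 27 March 2033.
Administrative Delay Adjustment: +721 days → 18 March 2035.
Regulatory Review Extension: +1411 days → 27 January 2039.
Interference Suspension Credit: +359 days → 21 January 2040.
Prosecution Delay Deduction: −269 days → 27 April 2039.

April 27, 2039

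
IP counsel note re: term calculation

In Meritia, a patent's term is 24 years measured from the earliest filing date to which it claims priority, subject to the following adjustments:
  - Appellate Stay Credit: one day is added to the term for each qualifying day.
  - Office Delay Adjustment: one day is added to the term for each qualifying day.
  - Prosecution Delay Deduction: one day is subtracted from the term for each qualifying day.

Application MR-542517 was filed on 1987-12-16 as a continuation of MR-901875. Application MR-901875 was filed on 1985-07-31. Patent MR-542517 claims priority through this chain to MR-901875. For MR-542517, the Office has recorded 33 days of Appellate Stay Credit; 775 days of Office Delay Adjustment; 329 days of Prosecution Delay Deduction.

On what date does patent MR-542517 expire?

2010-11-22

Earliest priority filing: 31 July 1985.
Base term: 31 July 1985 + 24 years → 31 July 2009.
Appellate Stay Credit: +33 days → 2 September 2009.
Office Delay Adjustment: +775 days → 17 October 2011.
Prosecution Delay Deduction: −329 days → 22 November 2010.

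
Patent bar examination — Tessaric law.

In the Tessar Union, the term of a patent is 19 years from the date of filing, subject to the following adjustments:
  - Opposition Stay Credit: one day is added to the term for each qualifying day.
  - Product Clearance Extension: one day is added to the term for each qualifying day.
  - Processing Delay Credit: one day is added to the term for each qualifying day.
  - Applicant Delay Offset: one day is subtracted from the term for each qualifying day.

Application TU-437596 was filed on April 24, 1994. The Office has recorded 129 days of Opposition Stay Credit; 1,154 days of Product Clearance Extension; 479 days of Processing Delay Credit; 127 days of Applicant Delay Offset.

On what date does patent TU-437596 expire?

Base term: filing date + 19 years → 24 April 2013.
Opposition Stay Credit: +129 days → 31 August 2013.
Product Clearance Extension: +1154 days → 28 October 2016.
Processing Delay Credit: +479 days → 19 February 2018.
Applicant Delay Offset: −127 days → 15 October 2017.

October 15, 2017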